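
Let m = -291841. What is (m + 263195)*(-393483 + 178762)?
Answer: 6150897766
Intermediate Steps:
(m + 263195)*(-393483 + 178762) = (-291841 + 263195)*(-393483 + 178762) = -28646*(-214721) = 6150897766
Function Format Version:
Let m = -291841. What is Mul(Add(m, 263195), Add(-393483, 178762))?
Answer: 6150897766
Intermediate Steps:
Mul(Add(m, 263195), Add(-393483, 178762)) = Mul(Add(-291841, 263195), Add(-393483, 178762)) = Mul(-28646, -214721) = 6150897766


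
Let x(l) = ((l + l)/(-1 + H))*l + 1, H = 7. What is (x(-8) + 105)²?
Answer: 145924/9 ≈ 16214.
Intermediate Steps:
x(l) = 1 + l²/3 (x(l) = ((l + l)/(-1 + 7))*l + 1 = ((2*l)/6)*l + 1 = ((2*l)*(⅙))*l + 1 = (l/3)*l + 1 = l²/3 + 1 = 1 + l²/3)
(x(-8) + 105)² = ((1 + (⅓)*(-8)²) + 105)² = ((1 + (⅓)*64) + 105)² = ((1 + 64/3) + 105)² = (67/3 + 105)² = (382/3)² = 145924/9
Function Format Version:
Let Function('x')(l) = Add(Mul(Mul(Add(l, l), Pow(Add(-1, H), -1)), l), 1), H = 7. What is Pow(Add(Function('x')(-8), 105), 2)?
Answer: Rational(145924, 9) ≈ 16214.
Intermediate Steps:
Function('x')(l) = Add(1, Mul(Rational(1, 3), Pow(l, 2))) (Function('x')(l) = Add(Mul(Mul(Add(l, l), Pow(Add(-1, 7), -1)), l), 1) = Add(Mul(Mul(Mul(2, l), Pow(6, -1)), l), 1) = Add(Mul(Mul(Mul(2, l), Rational(1, 6)), l), 1) = Add(Mul(Mul(Rational(1, 3), l), l), 1) = Add(Mul(Rational(1, 3), Pow(l, 2)), 1) = Add(1, Mul(Rational(1, 3), Pow(l, 2))))
Pow(Add(Function('x')(-8), 105), 2) = Pow(Add(Add(1, Mul(Rational(1, 3), Pow(-8, 2))), 105), 2) = Pow(Add(Add(1, Mul(Rational(1, 3), 64)), 105), 2) = Pow(Add(Add(1, Rational(64, 3)), 105), 2) = Pow(Add(Rational(67, 3), 105), 2) = Pow(Rational(382, 3), 2) = Rational(145924, 9)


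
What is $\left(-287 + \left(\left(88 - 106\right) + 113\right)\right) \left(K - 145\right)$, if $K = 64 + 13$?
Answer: $13056$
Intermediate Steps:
$K = 77$
$\left(-287 + \left(\left(88 - 106\right) + 113\right)\right) \left(K - 145\right) = \left(-287 + \left(\left(88 - 106\right) + 113\right)\right) \left(77 - 145\right) = \left(-287 + \left(-18 + 113\right)\right) \left(-68\right) = \left(-287 + 95\right) \left(-68\right) = \left(-192\right) \left(-68\right) = 13056$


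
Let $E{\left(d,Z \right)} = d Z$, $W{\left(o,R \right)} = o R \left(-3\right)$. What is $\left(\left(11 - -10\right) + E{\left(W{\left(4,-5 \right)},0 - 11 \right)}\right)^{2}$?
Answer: $408321$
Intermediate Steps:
$W{\left(o,R \right)} = - 3 R o$ ($W{\left(o,R \right)} = R o \left(-3\right) = - 3 R o$)
$E{\left(d,Z \right)} = Z d$
$\left(\left(11 - -10\right) + E{\left(W{\left(4,-5 \right)},0 - 11 \right)}\right)^{2} = \left(\left(11 - -10\right) + \left(0 - 11\right) \left(\left(-3\right) \left(-5\right) 4\right)\right)^{2} = \left(\left(11 + 10\right) + \left(0 - 11\right) 60\right)^{2} = \left(21 - 660\right)^{2} = \left(-639\right)^{2} = 408321$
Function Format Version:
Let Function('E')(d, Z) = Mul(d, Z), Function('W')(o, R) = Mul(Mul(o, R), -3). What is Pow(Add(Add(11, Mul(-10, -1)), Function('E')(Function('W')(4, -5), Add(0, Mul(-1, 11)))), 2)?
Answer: 408321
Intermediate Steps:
Function('W')(o, R) = Mul(-3, R, o) (Function('W')(o, R) = Mul(Mul(R, o), -3) = Mul(-3, R, o))
Function('E')(d, Z) = Mul(Z, d)
Pow(Add(Add(11, Mul(-10, -1)), Function('E')(Function('W')(4, -5), Add(0, Mul(-1, 11)))), 2) = Pow(Add(Add(11, Mul(-10, -1)), Mul(Add(0, Mul(-1, 11)), Mul(-3, -5, 4))), 2) = Pow(Add(Add(11, 10), Mul(Add(0, -11), 60)), 2) = Pow(Add(21, Mul(-11, 60)), 2) = Pow(Add(21, -660), 2) = Pow(-639, 2) = 408321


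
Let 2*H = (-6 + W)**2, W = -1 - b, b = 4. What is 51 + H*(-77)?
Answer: -9215/2 ≈ -4607.5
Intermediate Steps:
W = -5 (W = -1 - 1*4 = -1 - 4 = -5)
H = 121/2 (H = (-6 - 5)**2/2 = (1/2)*(-11)**2 = (1/2)*121 = 121/2 ≈ 60.500)
51 + H*(-77) = 51 + (121/2)*(-77) = 51 - 9317/2 = -9215/2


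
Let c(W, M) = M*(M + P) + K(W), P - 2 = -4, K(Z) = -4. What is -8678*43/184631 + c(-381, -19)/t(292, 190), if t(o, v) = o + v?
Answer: -106930983/88992142 ≈ -1.2016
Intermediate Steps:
P = -2 (P = 2 - 4 = -2)
c(W, M) = -4 + M*(-2 + M) (c(W, M) = M*(M - 2) - 4 = M*(-2 + M) - 4 = -4 + M*(-2 + M))
-8678*43/184631 + c(-381, -19)/t(292, 190) = -8678*43/184631 + (-4 + (-19)² - 2*(-19))/(292 + 190) = -373154*1/184631 + (-4 + 361 + 38)/482 = -373154/184631 + 395*(1/482) = -373154/184631 + 395/482 = -106930983/88992142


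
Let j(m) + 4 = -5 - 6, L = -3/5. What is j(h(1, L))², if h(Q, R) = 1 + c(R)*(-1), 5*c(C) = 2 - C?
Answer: 225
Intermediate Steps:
c(C) = ⅖ - C/5 (c(C) = (2 - C)/5 = ⅖ - C/5)
L = -⅗ (L = -3*⅕ = -⅗ ≈ -0.60000)
h(Q, R) = ⅗ + R/5 (h(Q, R) = 1 + (⅖ - R/5)*(-1) = 1 + (-⅖ + R/5) = ⅗ + R/5)
j(m) = -15 (j(m) = -4 + (-5 - 6) = -4 - 11 = -15)
j(h(1, L))² = (-15)² = 225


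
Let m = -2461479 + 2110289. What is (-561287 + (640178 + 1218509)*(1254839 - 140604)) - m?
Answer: 2071013899348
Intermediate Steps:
m = -351190
(-561287 + (640178 + 1218509)*(1254839 - 140604)) - m = (-561287 + (640178 + 1218509)*(1254839 - 140604)) - 1*(-351190) = (-561287 + 1858687*1114235) + 351190 = (-561287 + 2071014109445) + 351190 = 2071013548158 + 351190 = 2071013899348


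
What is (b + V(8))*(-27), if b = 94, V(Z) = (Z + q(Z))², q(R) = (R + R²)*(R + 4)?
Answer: -20532906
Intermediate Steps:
q(R) = (4 + R)*(R + R²) (q(R) = (R + R²)*(4 + R) = (4 + R)*(R + R²))
V(Z) = (Z + Z*(4 + Z² + 5*Z))²
(b + V(8))*(-27) = (94 + 8²*(5 + 8² + 5*8)²)*(-27) = (94 + 64*(5 + 64 + 40)²)*(-27) = (94 + 64*109²)*(-27) = (94 + 64*11881)*(-27) = (94 + 760384)*(-27) = 760478*(-27) = -20532906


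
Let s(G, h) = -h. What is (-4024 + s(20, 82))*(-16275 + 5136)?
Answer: 45736734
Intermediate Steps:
(-4024 + s(20, 82))*(-16275 + 5136) = (-4024 - 1*82)*(-16275 + 5136) = (-4024 - 82)*(-11139) = -4106*(-11139) = 45736734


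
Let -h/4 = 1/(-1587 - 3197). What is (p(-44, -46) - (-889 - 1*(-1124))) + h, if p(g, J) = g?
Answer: -333683/1196 ≈ -279.00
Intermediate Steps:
h = 1/1196 (h = -4/(-1587 - 3197) = -4/(-4784) = -4*(-1/4784) = 1/1196 ≈ 0.00083612)
(p(-44, -46) - (-889 - 1*(-1124))) + h = (-44 - (-889 - 1*(-1124))) + 1/1196 = (-44 - (-889 + 1124)) + 1/1196 = (-44 - 1*235) + 1/1196 = (-44 - 235) + 1/1196 = -279 + 1/1196 = -333683/1196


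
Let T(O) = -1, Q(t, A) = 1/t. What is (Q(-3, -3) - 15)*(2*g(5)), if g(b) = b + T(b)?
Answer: -368/3 ≈ -122.67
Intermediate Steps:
g(b) = -1 + b (g(b) = b - 1 = -1 + b)
(Q(-3, -3) - 15)*(2*g(5)) = (1/(-3) - 15)*(2*(-1 + 5)) = (-⅓ - 15)*(2*4) = -46/3*8 = -368/3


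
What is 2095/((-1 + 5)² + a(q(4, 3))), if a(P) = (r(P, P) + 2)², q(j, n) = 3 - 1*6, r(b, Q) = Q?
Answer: 2095/17 ≈ 123.24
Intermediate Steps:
q(j, n) = -3 (q(j, n) = 3 - 6 = -3)
a(P) = (2 + P)² (a(P) = (P + 2)² = (2 + P)²)
2095/((-1 + 5)² + a(q(4, 3))) = 2095/((-1 + 5)² + (2 - 3)²) = 2095/(4² + (-1)²) = 2095/(16 + 1) = 2095/17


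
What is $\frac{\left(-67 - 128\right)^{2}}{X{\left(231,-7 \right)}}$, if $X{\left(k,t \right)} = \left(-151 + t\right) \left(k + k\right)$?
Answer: $- \frac{12675}{24332} \approx -0.52092$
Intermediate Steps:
$X{\left(k,t \right)} = 2 k \left(-151 + t\right)$ ($X{\left(k,t \right)} = \left(-151 + t\right) 2 k = 2 k \left(-151 + t\right)$)
$\frac{\left(-67 - 128\right)^{2}}{X{\left(231,-7 \right)}} = \frac{\left(-67 - 128\right)^{2}}{2 \cdot 231 \left(-151 - 7\right)} = \frac{\left(-195\right)^{2}}{2 \cdot 231 \left(-158\right)} = \frac{38025}{-72996} = 38025 \left(- \frac{1}{72996}\right) = - \frac{12675}{24332}$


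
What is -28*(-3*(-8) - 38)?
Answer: 392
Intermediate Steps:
-28*(-3*(-8) - 38) = -28*(24 - 38) = -28*(-14) = 392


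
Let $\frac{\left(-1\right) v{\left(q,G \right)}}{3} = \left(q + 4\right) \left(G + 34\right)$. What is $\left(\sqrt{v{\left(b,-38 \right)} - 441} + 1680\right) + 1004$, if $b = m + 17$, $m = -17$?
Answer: $2684 + i \sqrt{393} \approx 2684.0 + 19.824 i$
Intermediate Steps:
$b = 0$ ($b = -17 + 17 = 0$)
$v{\left(q,G \right)} = - 3 \left(4 + q\right) \left(34 + G\right)$ ($v{\left(q,G \right)} = - 3 \left(q + 4\right) \left(G + 34\right) = - 3 \left(4 + q\right) \left(34 + G\right)$)
$\left(\sqrt{v{\left(b,-38 \right)} - 441} + 1680\right) + 1004 = \left(\sqrt{\left(-408 - 0 - -456 - \left(-114\right) 0\right) - 441} + 1680\right) + 1004 = \left(\sqrt{\left(-408 + 0 + 456 + 0\right) - 441} + 1680\right) + 1004 = \left(\sqrt{48 - 441} + 1680\right) + 1004 = \left(\sqrt{-393} + 1680\right) + 1004 = \left(i \sqrt{393} + 1680\right) + 1004 = \left(1680 + i \sqrt{393}\right) + 1004 = 2684 + i \sqrt{393}$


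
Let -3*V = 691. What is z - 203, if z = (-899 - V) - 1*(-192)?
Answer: -2039/3 ≈ -679.67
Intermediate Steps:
V = -691/3 (V = -1/3*691 = -691/3 ≈ -230.33)
z = -1430/3 (z = (-899 - 1*(-691/3)) - 1*(-192) = (-899 + 691/3) + 192 = -2006/3 + 192 = -1430/3 ≈ -476.67)
z - 203 = -1430/3 - 203 = -2039/3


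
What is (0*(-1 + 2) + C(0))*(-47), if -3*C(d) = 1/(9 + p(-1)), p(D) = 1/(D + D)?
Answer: 94/51 ≈ 1.8431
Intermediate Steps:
p(D) = 1/(2*D)
C(d) = -2/51 (C(d) = -1/(3*(9 + (½)/(-1))) = -1/(3*(9 + (½)*(-1))) = -1/(3*(9 - ½)) = -1/(3*17/2) = -⅓*2/17 = -2/51)
(0*(-1 + 2) + C(0))*(-47) = (0*(-1 + 2) - 2/51)*(-47) = (0*1 - 2/51)*(-47) = (0 - 2/51)*(-47) = -2/51*(-47) = 94/51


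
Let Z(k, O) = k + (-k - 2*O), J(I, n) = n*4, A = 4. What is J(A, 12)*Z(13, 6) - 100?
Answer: -676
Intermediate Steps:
J(I, n) = 4*n
Z(k, O) = -2*O
J(A, 12)*Z(13, 6) - 100 = (4*12)*(-2*6) - 100 = 48*(-12) - 100 = -576 - 100 = -676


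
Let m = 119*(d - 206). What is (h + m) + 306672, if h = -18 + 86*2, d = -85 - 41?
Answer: 267318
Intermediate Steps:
d = -126
m = -39508 (m = 119*(-126 - 206) = 119*(-332) = -39508)
h = 154 (h = -18 + 172 = 154)
(h + m) + 306672 = (154 - 39508) + 306672 = -39354 + 306672 = 267318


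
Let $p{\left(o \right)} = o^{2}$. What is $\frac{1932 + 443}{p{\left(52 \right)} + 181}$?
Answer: $\frac{475}{577} \approx 0.82322$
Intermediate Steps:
$\frac{1932 + 443}{p{\left(52 \right)} + 181} = \frac{1932 + 443}{52^{2} + 181} = \frac{2375}{2704 + 181} = \frac{2375}{2885} = 2375 \cdot \frac{1}{2885} = \frac{475}{577}$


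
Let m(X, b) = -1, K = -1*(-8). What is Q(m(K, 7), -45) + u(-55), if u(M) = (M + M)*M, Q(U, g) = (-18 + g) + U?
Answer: 5986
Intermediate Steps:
K = 8
Q(U, g) = -18 + U + g
u(M) = 2*M² (u(M) = (2*M)*M = 2*M²)
Q(m(K, 7), -45) + u(-55) = (-18 - 1 - 45) + 2*(-55)² = -64 + 2*3025 = -64 + 6050 = 5986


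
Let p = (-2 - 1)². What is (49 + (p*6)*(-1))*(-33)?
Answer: 165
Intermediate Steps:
p = 9 (p = (-3)² = 9)
(49 + (p*6)*(-1))*(-33) = (49 + (9*6)*(-1))*(-33) = (49 + 54*(-1))*(-33) = (49 - 54)*(-33) = -5*(-33) = 165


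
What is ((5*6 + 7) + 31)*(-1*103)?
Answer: -7004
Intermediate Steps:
((5*6 + 7) + 31)*(-1*103) = ((30 + 7) + 31)*(-103) = (37 + 31)*(-103) = 68*(-103) = -7004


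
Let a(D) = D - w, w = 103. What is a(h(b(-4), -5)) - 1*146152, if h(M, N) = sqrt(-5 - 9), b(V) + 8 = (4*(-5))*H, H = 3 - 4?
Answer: -146255 + I*sqrt(14) ≈ -1.4626e+5 + 3.7417*I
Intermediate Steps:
H = -1
b(V) = 12 (b(V) = -8 + (4*(-5))*(-1) = -8 - 20*(-1) = -8 + 20 = 12)
h(M, N) = I*sqrt(14) (h(M, N) = sqrt(-14) = I*sqrt(14))
a(D) = -103 + D (a(D) = D - 1*103 = D - 103 = -103 + D)
a(h(b(-4), -5)) - 1*146152 = (-103 + I*sqrt(14)) - 1*146152 = (-103 + I*sqrt(14)) - 146152 = -146255 + I*sqrt(14)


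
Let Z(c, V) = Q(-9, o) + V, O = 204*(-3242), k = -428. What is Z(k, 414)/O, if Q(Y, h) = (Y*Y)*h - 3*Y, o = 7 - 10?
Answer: -33/110228 ≈ -0.00029938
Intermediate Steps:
o = -3
O = -661368
Q(Y, h) = -3*Y + h*Y² (Q(Y, h) = Y²*h - 3*Y = h*Y² - 3*Y = -3*Y + h*Y²)
Z(c, V) = -216 + V (Z(c, V) = -9*(-3 - 9*(-3)) + V = -9*(-3 + 27) + V = -9*24 + V = -216 + V)
Z(k, 414)/O = (-216 + 414)/(-661368) = 198*(-1/661368) = -33/110228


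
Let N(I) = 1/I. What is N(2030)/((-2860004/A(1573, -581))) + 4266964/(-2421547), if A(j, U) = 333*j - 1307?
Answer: -12387219751049137/7029518617780820 ≈ -1.7622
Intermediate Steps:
A(j, U) = -1307 + 333*j
N(2030)/((-2860004/A(1573, -581))) + 4266964/(-2421547) = 1/(2030*((-2860004/(-1307 + 333*1573)))) + 4266964/(-2421547) = 1/(2030*((-2860004/(-1307 + 523809)))) + 4266964*(-1/2421547) = 1/(2030*((-2860004/522502))) - 4266964/2421547 = 1/(2030*((-2860004*1/522502))) - 4266964/2421547 = 1/(2030*(-1430002/261251)) - 4266964/2421547 = (1/2030)*(-261251/1430002) - 4266964/2421547 = -261251/2902904060 - 4266964/2421547 = -12387219751049137/7029518617780820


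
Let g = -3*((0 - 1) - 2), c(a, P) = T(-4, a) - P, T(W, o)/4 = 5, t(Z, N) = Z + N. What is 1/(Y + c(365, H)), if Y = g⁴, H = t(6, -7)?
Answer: 1/6582 ≈ 0.00015193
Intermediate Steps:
t(Z, N) = N + Z
H = -1 (H = -7 + 6 = -1)
T(W, o) = 20 (T(W, o) = 4*5 = 20)
c(a, P) = 20 - P
g = 9 (g = -3*(-1 - 2) = -3*(-3) = 9)
Y = 6561 (Y = 9⁴ = 6561)
1/(Y + c(365, H)) = 1/(6561 + (20 - 1*(-1))) = 1/(6561 + (20 + 1)) = 1/(6561 + 21) = 1/6582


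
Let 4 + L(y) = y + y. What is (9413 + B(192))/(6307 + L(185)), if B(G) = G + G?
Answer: 9797/6673 ≈ 1.4682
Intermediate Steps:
L(y) = -4 + 2*y (L(y) = -4 + (y + y) = -4 + 2*y)
B(G) = 2*G
(9413 + B(192))/(6307 + L(185)) = (9413 + 2*192)/(6307 + (-4 + 2*185)) = (9413 + 384)/(6307 + (-4 + 370)) = 9797/(6307 + 366) = 9797/6673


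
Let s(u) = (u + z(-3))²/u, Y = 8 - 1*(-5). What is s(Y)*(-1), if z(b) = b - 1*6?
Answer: -16/13 ≈ -1.2308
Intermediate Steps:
Y = 13 (Y = 8 + 5 = 13)
z(b) = -6 + b (z(b) = b - 6 = -6 + b)
s(u) = (-9 + u)²/u (s(u) = (u + (-6 - 3))²/u = (u - 9)²/u = (-9 + u)²/u)
s(Y)*(-1) = ((-9 + 13)²/13)*(-1) = ((1/13)*4²)*(-1) = ((1/13)*16)*(-1) = (16/13)*(-1) = -16/13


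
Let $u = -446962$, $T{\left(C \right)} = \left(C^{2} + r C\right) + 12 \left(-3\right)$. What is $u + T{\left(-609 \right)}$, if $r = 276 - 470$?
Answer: $42029$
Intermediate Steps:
$r = -194$
$T{\left(C \right)} = -36 + C^{2} - 194 C$ ($T{\left(C \right)} = \left(C^{2} - 194 C\right) + 12 \left(-3\right) = \left(C^{2} - 194 C\right) - 36 = -36 + C^{2} - 194 C$)
$u + T{\left(-609 \right)} = -446962 - \left(-118110 - 370881\right) = -446962 + \left(-36 + 370881 + 118146\right) = -446962 + 488991 = 42029$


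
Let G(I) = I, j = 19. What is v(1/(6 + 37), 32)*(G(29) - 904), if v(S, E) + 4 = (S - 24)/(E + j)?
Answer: 8577625/2193 ≈ 3911.4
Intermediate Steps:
v(S, E) = -4 + (-24 + S)/(19 + E) (v(S, E) = -4 + (S - 24)/(E + 19) = -4 + (-24 + S)/(19 + E))
v(1/(6 + 37), 32)*(G(29) - 904) = ((-100 + 1/(6 + 37) - 4*32)/(19 + 32))*(29 - 904) = ((-100 + 1/43 - 128)/51)*(-875) = ((1/51)*(-9803/43))*(-875) = -9803/2193*(-875) = 8577625/2193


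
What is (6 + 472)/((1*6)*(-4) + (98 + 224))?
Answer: 239/149 ≈ 1.6040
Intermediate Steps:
(6 + 472)/((1*6)*(-4) + (98 + 224)) = 478/(6*(-4) + 322) = 478/(-24 + 322) = 478/298 = 478*(1/298) = 239/149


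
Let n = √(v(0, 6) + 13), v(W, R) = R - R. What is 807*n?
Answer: 807*√13 ≈ 2909.7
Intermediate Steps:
v(W, R) = 0
n = √13 (n = √(0 + 13) = √13 ≈ 3.6056)
807*n = 807*√13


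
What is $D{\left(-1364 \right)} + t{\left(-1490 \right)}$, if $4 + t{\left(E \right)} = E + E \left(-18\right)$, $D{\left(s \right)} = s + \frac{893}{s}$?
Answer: $\frac{32683275}{1364} \approx 23961.0$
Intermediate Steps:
$t{\left(E \right)} = -4 - 17 E$ ($t{\left(E \right)} = -4 + \left(E + E \left(-18\right)\right) = -4 + \left(E - 18 E\right) = -4 - 17 E$)
$D{\left(-1364 \right)} + t{\left(-1490 \right)} = \left(-1364 + \frac{893}{-1364}\right) - -25326 = \left(-1364 + 893 \left(- \frac{1}{1364}\right)\right) + \left(-4 + 25330\right) = \left(-1364 - \frac{893}{1364}\right) + 25326 = - \frac{1861389}{1364} + 25326 = \frac{32683275}{1364}$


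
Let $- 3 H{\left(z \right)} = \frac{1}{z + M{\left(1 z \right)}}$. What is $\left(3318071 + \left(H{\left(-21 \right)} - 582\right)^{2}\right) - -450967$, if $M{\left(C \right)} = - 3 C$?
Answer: $\frac{65214976177}{15876} \approx 4.1078 \cdot 10^{6}$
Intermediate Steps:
$H{\left(z \right)} = \frac{1}{6 z}$ ($H{\left(z \right)} = - \frac{1}{3 \left(z - 3 \cdot 1 z\right)} = - \frac{1}{3 \left(z - 3 z\right)} = - \frac{1}{3 \left(- 2 z\right)} = - \frac{\left(- \frac{1}{2}\right) \frac{1}{z}}{3} = \frac{1}{6 z}$)
$\left(3318071 + \left(H{\left(-21 \right)} - 582\right)^{2}\right) - -450967 = \left(3318071 + \left(\frac{1}{6 \left(-21\right)} - 582\right)^{2}\right) - -450967 = \left(3318071 + \left(\frac{1}{6} \left(- \frac{1}{21}\right) - 582\right)^{2}\right) + \left(451269 - 302\right) = \left(3318071 + \left(- \frac{1}{126} - 582\right)^{2}\right) + 450967 = \left(3318071 + \left(- \frac{73333}{126}\right)^{2}\right) + 450967 = \left(3318071 + \frac{5377728889}{15876}\right) + 450967 = \frac{58055424085}{15876} + 450967 = \frac{65214976177}{15876}$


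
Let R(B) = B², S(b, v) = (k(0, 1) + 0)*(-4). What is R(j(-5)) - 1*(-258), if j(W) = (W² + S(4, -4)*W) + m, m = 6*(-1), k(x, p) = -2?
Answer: 699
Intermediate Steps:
S(b, v) = 8 (S(b, v) = (-2 + 0)*(-4) = -2*(-4) = 8)
m = -6
j(W) = -6 + W² + 8*W (j(W) = (W² + 8*W) - 6 = -6 + W² + 8*W)
R(j(-5)) - 1*(-258) = (-6 + (-5)² + 8*(-5))² - 1*(-258) = (-6 + 25 - 40)² + 258 = (-21)² + 258 = 441 + 258 = 699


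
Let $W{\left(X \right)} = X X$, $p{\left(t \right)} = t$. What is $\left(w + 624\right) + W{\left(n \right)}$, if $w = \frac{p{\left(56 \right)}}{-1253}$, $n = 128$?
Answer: $\frac{3044424}{179} \approx 17008.0$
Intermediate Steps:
$w = - \frac{8}{179}$ ($w = \frac{56}{-1253} = 56 \left(- \frac{1}{1253}\right) = - \frac{8}{179} \approx -0.044693$)
$W{\left(X \right)} = X^{2}$
$\left(w + 624\right) + W{\left(n \right)} = \left(- \frac{8}{179} + 624\right) + 128^{2} = \frac{111688}{179} + 16384 = \frac{3044424}{179}$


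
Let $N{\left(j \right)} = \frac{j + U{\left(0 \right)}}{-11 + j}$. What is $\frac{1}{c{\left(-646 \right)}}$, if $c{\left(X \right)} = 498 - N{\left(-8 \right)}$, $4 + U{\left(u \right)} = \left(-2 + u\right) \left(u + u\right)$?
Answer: $\frac{19}{9450} \approx 0.0020106$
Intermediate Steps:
$U{\left(u \right)} = -4 + 2 u \left(-2 + u\right)$ ($U{\left(u \right)} = -4 + \left(-2 + u\right) \left(u + u\right) = -4 + \left(-2 + u\right) 2 u = -4 + 2 u \left(-2 + u\right)$)
$N{\left(j \right)} = \frac{-4 + j}{-11 + j}$ ($N{\left(j \right)} = \frac{j - \left(4 - 2 \cdot 0^{2}\right)}{-11 + j} = \frac{j + \left(-4 + 0 + 2 \cdot 0\right)}{-11 + j} = \frac{j + \left(-4 + 0 + 0\right)}{-11 + j} = \frac{j - 4}{-11 + j} = \frac{-4 + j}{-11 + j}$)
$c{\left(X \right)} = \frac{9450}{19}$ ($c{\left(X \right)} = 498 - \frac{-4 - 8}{-11 - 8} = 498 - \frac{1}{-19} \left(-12\right) = 498 - \left(- \frac{1}{19}\right) \left(-12\right) = 498 - \frac{12}{19} = \frac{9450}{19}$)
$\frac{1}{c{\left(-646 \right)}} = \frac{1}{\frac{9450}{19}} = \frac{19}{9450}$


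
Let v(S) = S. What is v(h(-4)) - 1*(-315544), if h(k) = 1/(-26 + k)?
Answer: 9466319/30 ≈ 3.1554e+5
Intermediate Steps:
v(h(-4)) - 1*(-315544) = 1/(-26 - 4) - 1*(-315544) = 1/(-30) + 315544 = -1/30 + 315544 = 9466319/30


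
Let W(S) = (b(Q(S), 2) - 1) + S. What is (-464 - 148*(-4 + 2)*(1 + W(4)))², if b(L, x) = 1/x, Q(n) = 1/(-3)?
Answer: 753424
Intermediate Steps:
Q(n) = -⅓
W(S) = -½ + S (W(S) = (1/2 - 1) + S = (½ - 1) + S = -½ + S)
(-464 - 148*(-4 + 2)*(1 + W(4)))² = (-464 - 148*(-4 + 2)*(1 + (-½ + 4)))² = (-464 - (-296)*(1 + 7/2))² = (-464 - (-296)*9/2)² = (-464 - 148*(-9))² = (-464 + 1332)² = 868² = 753424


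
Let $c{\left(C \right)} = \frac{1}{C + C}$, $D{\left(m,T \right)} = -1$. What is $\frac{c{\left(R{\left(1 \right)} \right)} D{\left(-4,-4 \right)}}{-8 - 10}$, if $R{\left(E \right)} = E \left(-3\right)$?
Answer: $- \frac{1}{108} \approx -0.0092593$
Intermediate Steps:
$R{\left(E \right)} = - 3 E$
$c{\left(C \right)} = \frac{1}{2 C}$
$\frac{c{\left(R{\left(1 \right)} \right)} D{\left(-4,-4 \right)}}{-8 - 10} = \frac{\frac{1}{2 \left(\left(-3\right) 1\right)} \left(-1\right)}{-8 - 10} = \frac{\frac{1}{2 \left(-3\right)} \left(-1\right)}{-18} = \frac{1}{2} \left(- \frac{1}{3}\right) \left(-1\right) \left(- \frac{1}{18}\right) = \left(- \frac{1}{6}\right) \left(-1\right) \left(- \frac{1}{18}\right) = \frac{1}{6} \left(- \frac{1}{18}\right) = - \frac{1}{108}$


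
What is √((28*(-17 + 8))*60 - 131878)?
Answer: I*√146998 ≈ 383.4*I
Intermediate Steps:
√((28*(-17 + 8))*60 - 131878) = √((28*(-9))*60 - 131878) = √(-252*60 - 131878) = √(-15120 - 131878) = √(-146998) = I*√146998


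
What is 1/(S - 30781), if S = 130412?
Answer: 1/99631 ≈ 1.0037e-5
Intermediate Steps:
1/(S - 30781) = 1/(130412 - 30781) = 1/99631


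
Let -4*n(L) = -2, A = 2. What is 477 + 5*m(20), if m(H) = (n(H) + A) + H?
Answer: 1179/2 ≈ 589.50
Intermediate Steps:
n(L) = 1/2 (n(L) = -1/4*(-2) = 1/2)
m(H) = 5/2 + H (m(H) = (1/2 + 2) + H = 5/2 + H)
477 + 5*m(20) = 477 + 5*(5/2 + 20) = 477 + 5*(45/2) = 477 + 225/2 = 1179/2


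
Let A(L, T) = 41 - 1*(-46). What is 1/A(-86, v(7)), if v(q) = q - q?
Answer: 1/87 ≈ 0.011494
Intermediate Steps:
v(q) = 0
A(L, T) = 87 (A(L, T) = 41 + 46 = 87)
1/A(-86, v(7)) = 1/87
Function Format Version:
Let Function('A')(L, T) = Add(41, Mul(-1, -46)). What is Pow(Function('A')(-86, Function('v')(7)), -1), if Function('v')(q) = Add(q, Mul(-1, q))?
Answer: Rational(1, 87) ≈ 0.011494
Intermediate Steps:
Function('v')(q) = 0
Function('A')(L, T) = 87 (Function('A')(L, T) = Add(41, 46) = 87)
Pow(Function('A')(-86, Function('v')(7)), -1) = Pow(87, -1) = Rational(1, 87)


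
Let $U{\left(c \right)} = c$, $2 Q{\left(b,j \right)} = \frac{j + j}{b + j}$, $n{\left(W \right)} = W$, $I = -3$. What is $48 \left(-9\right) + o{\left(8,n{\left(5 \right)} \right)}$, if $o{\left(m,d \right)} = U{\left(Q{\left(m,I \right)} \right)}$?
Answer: $- \frac{2163}{5} \approx -432.6$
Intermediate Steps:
$Q{\left(b,j \right)} = \frac{j}{b + j}$ ($Q{\left(b,j \right)} = \frac{\left(j + j\right) \frac{1}{b + j}}{2} = \frac{2 j \frac{1}{b + j}}{2} = \frac{j}{b + j}$)
$o{\left(m,d \right)} = - \frac{3}{-3 + m}$ ($o{\left(m,d \right)} = - \frac{3}{m - 3} = - \frac{3}{-3 + m}$)
$48 \left(-9\right) + o{\left(8,n{\left(5 \right)} \right)} = 48 \left(-9\right) - \frac{3}{-3 + 8} = -432 - \frac{3}{5} = - \frac{2163}{5}$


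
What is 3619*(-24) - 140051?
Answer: -226907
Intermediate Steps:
3619*(-24) - 140051 = -86856 - 140051 = -226907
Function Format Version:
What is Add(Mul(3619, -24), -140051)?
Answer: -226907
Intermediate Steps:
Add(Mul(3619, -24), -140051) = Add(-86856, -140051) = -226907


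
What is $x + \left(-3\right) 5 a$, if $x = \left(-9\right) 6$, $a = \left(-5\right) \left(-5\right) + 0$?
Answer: $-429$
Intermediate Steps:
$a = 25$ ($a = 25 + 0 = 25$)
$x = -54$
$x + \left(-3\right) 5 a = -54 + \left(-3\right) 5 \cdot 25 = -54 - 375 = -429$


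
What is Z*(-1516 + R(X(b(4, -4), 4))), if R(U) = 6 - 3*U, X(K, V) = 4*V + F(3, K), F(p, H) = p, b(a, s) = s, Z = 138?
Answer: -216246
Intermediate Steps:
X(K, V) = 3 + 4*V (X(K, V) = 4*V + 3 = 3 + 4*V)
Z*(-1516 + R(X(b(4, -4), 4))) = 138*(-1516 + (6 - 3*(3 + 4*4))) = 138*(-1516 + (6 - 3*(3 + 16))) = 138*(-1516 + (6 - 3*19)) = 138*(-1516 + (6 - 57)) = 138*(-1516 - 51) = 138*(-1567) = -216246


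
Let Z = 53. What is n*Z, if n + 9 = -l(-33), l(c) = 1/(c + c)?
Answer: -31429/66 ≈ -476.20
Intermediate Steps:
l(c) = 1/(2*c)
n = -593/66 (n = -9 - 1/(2*(-33)) = -9 - (-1)/(2*33) = -9 - 1*(-1/66) = -9 + 1/66 = -593/66 ≈ -8.9848)
n*Z = -593/66*53 = -31429/66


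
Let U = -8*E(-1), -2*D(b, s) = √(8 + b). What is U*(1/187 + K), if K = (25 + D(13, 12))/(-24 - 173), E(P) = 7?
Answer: 250768/36839 - 28*√21/197 ≈ 6.1558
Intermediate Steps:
D(b, s) = -√(8 + b)/2
K = -25/197 + √21/394 (K = (25 - √(8 + 13)/2)/(-24 - 173) = (25 - √21/2)/(-197) = (25 - √21/2)*(-1/197) = -25/197 + √21/394 ≈ -0.11527)
U = -56 (U = -8*7 = -56)
U*(1/187 + K) = -56*(1/187 + (-25/197 + √21/394)) = -56*(-4478/36839 + √21/394) = 250768/36839 - 28*√21/197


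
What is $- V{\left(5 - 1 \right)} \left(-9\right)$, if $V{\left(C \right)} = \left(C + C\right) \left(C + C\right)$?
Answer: $576$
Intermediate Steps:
$V{\left(C \right)} = 4 C^{2}$ ($V{\left(C \right)} = 2 C 2 C = 4 C^{2}$)
$- V{\left(5 - 1 \right)} \left(-9\right) = - 4 \left(5 - 1\right)^{2} \left(-9\right) = - 4 \cdot 4^{2} \left(-9\right) = - 4 \cdot 16 \left(-9\right) = \left(-1\right) 64 \left(-9\right) = \left(-64\right) \left(-9\right) = 576$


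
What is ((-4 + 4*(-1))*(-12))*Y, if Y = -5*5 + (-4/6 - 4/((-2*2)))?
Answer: -2368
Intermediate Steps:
Y = -74/3 (Y = -25 + (-4*1/6 - 4/(-4)) = -25 + (-2/3 - 4*(-1/4)) = -25 + (-2/3 + 1) = -25 + 1/3 = -74/3 ≈ -24.667)
((-4 + 4*(-1))*(-12))*Y = ((-4 + 4*(-1))*(-12))*(-74/3) = ((-4 - 4)*(-12))*(-74/3) = -8*(-12)*(-74/3) = 96*(-74/3) = -2368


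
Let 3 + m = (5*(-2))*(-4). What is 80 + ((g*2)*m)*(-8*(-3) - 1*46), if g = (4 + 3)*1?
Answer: -11316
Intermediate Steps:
m = 37 (m = -3 + (5*(-2))*(-4) = -3 - 10*(-4) = -3 + 40 = 37)
g = 7 (g = 7*1 = 7)
80 + ((g*2)*m)*(-8*(-3) - 1*46) = 80 + ((7*2)*37)*(-8*(-3) - 1*46) = 80 + (14*37)*(24 - 46) = 80 + 518*(-22) = 80 - 11396 = -11316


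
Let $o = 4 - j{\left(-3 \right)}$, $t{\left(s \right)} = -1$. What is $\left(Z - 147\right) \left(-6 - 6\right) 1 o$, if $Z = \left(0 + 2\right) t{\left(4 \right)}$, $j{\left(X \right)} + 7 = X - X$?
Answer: $19668$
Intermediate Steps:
$j{\left(X \right)} = -7$ ($j{\left(X \right)} = -7 + \left(X - X\right) = -7 + 0 = -7$)
$o = 11$ ($o = 4 - -7 = 4 + 7 = 11$)
$Z = -2$ ($Z = \left(0 + 2\right) \left(-1\right) = 2 \left(-1\right) = -2$)
$\left(Z - 147\right) \left(-6 - 6\right) 1 o = \left(-2 - 147\right) \left(-6 - 6\right) 1 \cdot 11 = - 149 \left(\left(-12\right) 1\right) 11 = \left(-149\right) \left(-12\right) 11 = 1788 \cdot 11 = 19668$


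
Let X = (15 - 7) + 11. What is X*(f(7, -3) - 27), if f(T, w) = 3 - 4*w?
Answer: -228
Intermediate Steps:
X = 19 (X = 8 + 11 = 19)
X*(f(7, -3) - 27) = 19*((3 - 4*(-3)) - 27) = 19*((3 + 12) - 27) = 19*(15 - 27) = 19*(-12) = -228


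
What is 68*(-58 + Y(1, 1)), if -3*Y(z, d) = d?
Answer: -11900/3 ≈ -3966.7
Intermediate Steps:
Y(z, d) = -d/3
68*(-58 + Y(1, 1)) = 68*(-58 - 1/3*1) = 68*(-58 - 1/3) = 68*(-175/3) = -11900/3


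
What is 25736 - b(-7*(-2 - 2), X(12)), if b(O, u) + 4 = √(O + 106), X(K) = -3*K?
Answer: 25740 - √134 ≈ 25728.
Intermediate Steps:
b(O, u) = -4 + √(106 + O) (b(O, u) = -4 + √(O + 106) = -4 + √(106 + O))
25736 - b(-7*(-2 - 2), X(12)) = 25736 - (-4 + √(106 - 7*(-2 - 2))) = 25736 - (-4 + √(106 - 7*(-4))) = 25736 - (-4 + √(106 + 28)) = 25736 - (-4 + √134) = 25736 + (4 - √134) = 25740 - √134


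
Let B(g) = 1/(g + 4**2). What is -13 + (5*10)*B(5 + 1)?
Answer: -118/11 ≈ -10.727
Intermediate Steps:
B(g) = 1/(16 + g) (B(g) = 1/(g + 16) = 1/(16 + g))
-13 + (5*10)*B(5 + 1) = -13 + (5*10)/(16 + (5 + 1)) = -13 + 50/(16 + 6) = -13 + 50/22 = -13 + 50*(1/22) = -13 + 25/11 = -118/11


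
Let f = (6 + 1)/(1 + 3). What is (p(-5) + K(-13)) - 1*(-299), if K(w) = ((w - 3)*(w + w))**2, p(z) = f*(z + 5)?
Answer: 173355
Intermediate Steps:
f = 7/4 ≈ 1.7500
p(z) = 35/4 + 7*z/4 (p(z) = 7*(z + 5)/4 = 7*(5 + z)/4 = 35/4 + 7*z/4)
K(w) = 4*w**2*(-3 + w)**2 (K(w) = ((-3 + w)*(2*w))**2 = (2*w*(-3 + w))**2 = 4*w**2*(-3 + w)**2)
(p(-5) + K(-13)) - 1*(-299) = ((35/4 + (7/4)*(-5)) + 4*(-13)**2*(-3 - 13)**2) - 1*(-299) = ((35/4 - 35/4) + 4*169*(-16)**2) + 299 = (0 + 4*169*256) + 299 = (0 + 173056) + 299 = 173056 + 299 = 173355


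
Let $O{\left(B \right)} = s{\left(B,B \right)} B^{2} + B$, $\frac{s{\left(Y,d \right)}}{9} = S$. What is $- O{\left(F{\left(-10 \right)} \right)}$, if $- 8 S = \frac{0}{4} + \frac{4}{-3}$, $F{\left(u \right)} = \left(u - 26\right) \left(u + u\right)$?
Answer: $-778320$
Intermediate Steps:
$F{\left(u \right)} = 2 u \left(-26 + u\right)$ ($F{\left(u \right)} = \left(-26 + u\right) 2 u = 2 u \left(-26 + u\right)$)
$S = \frac{1}{6}$ ($S = - \frac{\frac{0}{4} + \frac{4}{-3}}{8} = - \frac{0 \cdot \frac{1}{4} + 4 \left(- \frac{1}{3}\right)}{8} = - \frac{0 - \frac{4}{3}}{8} = \left(- \frac{1}{8}\right) \left(- \frac{4}{3}\right) = \frac{1}{6} \approx 0.16667$)
$s{\left(Y,d \right)} = \frac{3}{2}$ ($s{\left(Y,d \right)} = 9 \cdot \frac{1}{6} = \frac{3}{2}$)
$O{\left(B \right)} = B + \frac{3 B^{2}}{2}$ ($O{\left(B \right)} = \frac{3 B^{2}}{2} + B = B + \frac{3 B^{2}}{2}$)
$- O{\left(F{\left(-10 \right)} \right)} = - \frac{2 \left(-10\right) \left(-26 - 10\right) \left(2 + 3 \cdot 2 \left(-10\right) \left(-26 - 10\right)\right)}{2} = - \frac{2 \left(-10\right) \left(-36\right) \left(2 + 3 \cdot 2 \left(-10\right) \left(-36\right)\right)}{2} = - \frac{720 \left(2 + 3 \cdot 720\right)}{2} = - \frac{720 \left(2 + 2160\right)}{2} = - \frac{720 \cdot 2162}{2} = \left(-1\right) 778320 = -778320$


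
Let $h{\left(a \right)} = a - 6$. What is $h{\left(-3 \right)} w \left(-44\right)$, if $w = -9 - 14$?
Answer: $-9108$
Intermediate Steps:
$h{\left(a \right)} = -6 + a$
$w = -23$ ($w = -9 - 14 = -23$)
$h{\left(-3 \right)} w \left(-44\right) = \left(-6 - 3\right) \left(-23\right) \left(-44\right) = \left(-9\right) \left(-23\right) \left(-44\right) = 207 \left(-44\right) = -9108$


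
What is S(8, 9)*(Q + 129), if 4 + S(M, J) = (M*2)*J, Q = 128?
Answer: 35980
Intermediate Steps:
S(M, J) = -4 + 2*J*M (S(M, J) = -4 + (M*2)*J = -4 + (2*M)*J = -4 + 2*J*M)
S(8, 9)*(Q + 129) = (-4 + 2*9*8)*(128 + 129) = (-4 + 144)*257 = 140*257 = 35980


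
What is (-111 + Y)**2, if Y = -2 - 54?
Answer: 27889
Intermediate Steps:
Y = -56
(-111 + Y)**2 = (-111 - 56)**2 = (-167)**2 = 27889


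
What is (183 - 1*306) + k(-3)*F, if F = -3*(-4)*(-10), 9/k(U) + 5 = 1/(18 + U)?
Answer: 3549/37 ≈ 95.919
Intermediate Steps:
k(U) = 9/(-5 + 1/(18 + U))
F = -120 (F = 12*(-10) = -120)
(183 - 1*306) + k(-3)*F = (183 - 1*306) + (9*(-18 - 1*(-3))/(89 + 5*(-3)))*(-120) = (183 - 306) + (9*(-18 + 3)/(89 - 15))*(-120) = -123 + (9*(-15)/74)*(-120) = -123 + (9*(1/74)*(-15))*(-120) = -123 - 135/74*(-120) = -123 + 8100/37 = 3549/37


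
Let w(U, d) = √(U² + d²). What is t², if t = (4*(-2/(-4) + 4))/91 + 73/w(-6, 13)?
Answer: 44195869/1697605 + 2628*√205/18655 ≈ 28.051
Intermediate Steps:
t = 18/91 + 73*√205/205 (t = (4*(-2/(-4) + 4))/91 + 73/(√((-6)² + 13²)) = (4*(-2*(-¼) + 4))*(1/91) + 73/(√(36 + 169)) = (4*(½ + 4))*(1/91) + 73/(√205) = (4*(9/2))*(1/91) + 73*(√205/205) = 18*(1/91) + 73*√205/205 = 18/91 + 73*√205/205 ≈ 5.2963)
t² = (18/91 + 73*√205/205)²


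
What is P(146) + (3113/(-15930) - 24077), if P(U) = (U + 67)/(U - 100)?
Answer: -4409973542/183195 ≈ -24073.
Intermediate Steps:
P(U) = (67 + U)/(-100 + U)
P(146) + (3113/(-15930) - 24077) = (67 + 146)/(-100 + 146) + (3113/(-15930) - 24077) = 213/46 + (3113*(-1/15930) - 24077) = (1/46)*213 + (-3113/15930 - 24077) = 213/46 - 383549723/15930 = -4409973542/183195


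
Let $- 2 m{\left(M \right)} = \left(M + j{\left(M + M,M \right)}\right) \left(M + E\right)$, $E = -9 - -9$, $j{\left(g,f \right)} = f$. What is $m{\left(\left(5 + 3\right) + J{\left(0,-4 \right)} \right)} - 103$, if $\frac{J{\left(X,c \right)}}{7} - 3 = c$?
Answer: $-104$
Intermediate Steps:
$E = 0$ ($E = -9 + 9 = 0$)
$J{\left(X,c \right)} = 21 + 7 c$
$m{\left(M \right)} = - M^{2}$ ($m{\left(M \right)} = - \frac{\left(M + M\right) \left(M + 0\right)}{2} = - \frac{2 M M}{2} = - \frac{2 M^{2}}{2} = - M^{2}$)
$m{\left(\left(5 + 3\right) + J{\left(0,-4 \right)} \right)} - 103 = - \left(\left(5 + 3\right) + \left(21 + 7 \left(-4\right)\right)\right)^{2} - 103 = - \left(8 + \left(21 - 28\right)\right)^{2} - 103 = - \left(8 - 7\right)^{2} - 103 = - 1^{2} - 103 = \left(-1\right) 1 - 103 = -1 - 103 = -104$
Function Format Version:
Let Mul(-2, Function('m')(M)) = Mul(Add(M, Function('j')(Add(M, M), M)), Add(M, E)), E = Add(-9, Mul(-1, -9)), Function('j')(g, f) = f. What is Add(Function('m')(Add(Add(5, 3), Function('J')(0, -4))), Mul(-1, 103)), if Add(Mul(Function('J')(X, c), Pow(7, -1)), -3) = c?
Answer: -104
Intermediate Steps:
E = 0 (E = Add(-9, 9) = 0)
Function('J')(X, c) = Add(21, Mul(7, c))
Function('m')(M) = Mul(-1, Pow(M, 2)) (Function('m')(M) = Mul(Rational(-1, 2), Mul(Add(M, M), Add(M, 0))) = Mul(Rational(-1, 2), Mul(Mul(2, M), M)) = Mul(Rational(-1, 2), Mul(2, Pow(M, 2))) = Mul(-1, Pow(M, 2)))
Add(Function('m')(Add(Add(5, 3), Function('J')(0, -4))), Mul(-1, 103)) = Add(Mul(-1, Pow(Add(Add(5, 3), Add(21, Mul(7, -4))), 2)), Mul(-1, 103)) = Add(Mul(-1, Pow(Add(8, Add(21, -28)), 2)), -103) = Add(Mul(-1, Pow(Add(8, -7), 2)), -103) = Add(Mul(-1, Pow(1, 2)), -103) = Add(Mul(-1, 1), -103) = Add(-1, -103) = -104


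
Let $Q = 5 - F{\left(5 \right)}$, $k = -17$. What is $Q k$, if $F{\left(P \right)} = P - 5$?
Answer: $-85$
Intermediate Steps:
$F{\left(P \right)} = -5 + P$
$Q = 5$ ($Q = 5 - \left(-5 + 5\right) = 5 - 0 = 5 + 0 = 5$)
$Q k = 5 \left(-17\right) = -85$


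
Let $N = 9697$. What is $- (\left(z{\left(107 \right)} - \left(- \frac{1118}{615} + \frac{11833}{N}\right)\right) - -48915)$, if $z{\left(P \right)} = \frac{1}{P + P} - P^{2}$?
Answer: $- \frac{47815708470389}{1276222170} \approx -37467.0$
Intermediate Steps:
$z{\left(P \right)} = \frac{1}{2 P} - P^{2}$
$- (\left(z{\left(107 \right)} - \left(- \frac{1118}{615} + \frac{11833}{N}\right)\right) - -48915) = - (\left(\frac{\frac{1}{2} - 107^{3}}{107} - \left(- \frac{1118}{615} + \frac{11833}{9697}\right)\right) - -48915) = - (\left(\frac{\frac{1}{2} - 1225043}{107} - - \frac{3563951}{5963655}\right) + 48915) = - (\left(\frac{\frac{1}{2} - 1225043}{107} + \left(\frac{1118}{615} - \frac{11833}{9697}\right)\right) + 48915) = - (\left(\frac{1}{107} \left(- \frac{2450085}{2}\right) + \frac{3563951}{5963655}\right) + 48915) = - (\left(- \frac{2450085}{214} + \frac{3563951}{5963655}\right) + 48915) = - (- \frac{14610698975161}{1276222170} + 48915) = \left(-1\right) \frac{47815708470389}{1276222170} = - \frac{47815708470389}{1276222170}$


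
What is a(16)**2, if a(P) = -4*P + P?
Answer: 2304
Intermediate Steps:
a(P) = -3*P
a(16)**2 = (-3*16)**2 = (-48)**2 = 2304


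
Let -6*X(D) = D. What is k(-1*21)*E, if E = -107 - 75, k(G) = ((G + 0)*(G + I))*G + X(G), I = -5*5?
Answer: 3691415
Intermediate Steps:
X(D) = -D/6
I = -25
k(G) = -G/6 + G**2*(-25 + G) (k(G) = ((G + 0)*(G - 25))*G - G/6 = (G*(-25 + G))*G - G/6 = G**2*(-25 + G) - G/6 = -G/6 + G**2*(-25 + G))
E = -182
k(-1*21)*E = ((-1*21)*(-1/6 + (-1*21)**2 - (-25)*21))*(-182) = -21*(-1/6 + (-21)**2 - 25*(-21))*(-182) = -21*(-1/6 + 441 + 525)*(-182) = -21*5795/6*(-182) = -40565/2*(-182) = 3691415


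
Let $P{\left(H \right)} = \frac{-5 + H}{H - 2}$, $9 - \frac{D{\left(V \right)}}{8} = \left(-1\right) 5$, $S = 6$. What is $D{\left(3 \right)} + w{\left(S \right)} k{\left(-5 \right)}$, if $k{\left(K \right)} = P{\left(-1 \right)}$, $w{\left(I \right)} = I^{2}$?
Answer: $184$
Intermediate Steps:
$D{\left(V \right)} = 112$ ($D{\left(V \right)} = 72 - 8 \left(\left(-1\right) 5\right) = 72 - -40 = 72 + 40 = 112$)
$P{\left(H \right)} = \frac{-5 + H}{-2 + H}$
$k{\left(K \right)} = 2$ ($k{\left(K \right)} = \frac{-5 - 1}{-2 - 1} = \frac{1}{-3} \left(-6\right) = \left(- \frac{1}{3}\right) \left(-6\right) = 2$)
$D{\left(3 \right)} + w{\left(S \right)} k{\left(-5 \right)} = 112 + 6^{2} \cdot 2 = 112 + 36 \cdot 2 = 112 + 72 = 184$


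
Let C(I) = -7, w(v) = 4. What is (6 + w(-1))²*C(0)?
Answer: -700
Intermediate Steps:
(6 + w(-1))²*C(0) = (6 + 4)²*(-7) = 10²*(-7) = 100*(-7) = -700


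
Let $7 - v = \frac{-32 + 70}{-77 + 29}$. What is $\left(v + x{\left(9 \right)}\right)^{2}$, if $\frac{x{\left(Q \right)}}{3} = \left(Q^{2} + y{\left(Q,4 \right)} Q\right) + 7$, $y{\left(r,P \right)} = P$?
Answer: $\frac{83083225}{576} \approx 1.4424 \cdot 10^{5}$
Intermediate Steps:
$v = \frac{187}{24}$ ($v = 7 - \frac{-32 + 70}{-77 + 29} = 7 - \frac{38}{-48} = 7 - 38 \left(- \frac{1}{48}\right) = 7 - - \frac{19}{24} = 7 + \frac{19}{24} = \frac{187}{24} \approx 7.7917$)
$x{\left(Q \right)} = 21 + 3 Q^{2} + 12 Q$ ($x{\left(Q \right)} = 3 \left(\left(Q^{2} + 4 Q\right) + 7\right) = 3 \left(7 + Q^{2} + 4 Q\right) = 21 + 3 Q^{2} + 12 Q$)
$\left(v + x{\left(9 \right)}\right)^{2} = \left(\frac{187}{24} + \left(21 + 3 \cdot 9^{2} + 12 \cdot 9\right)\right)^{2} = \left(\frac{187}{24} + \left(21 + 3 \cdot 81 + 108\right)\right)^{2} = \left(\frac{187}{24} + \left(21 + 243 + 108\right)\right)^{2} = \left(\frac{187}{24} + 372\right)^{2} = \left(\frac{9115}{24}\right)^{2} = \frac{83083225}{576}$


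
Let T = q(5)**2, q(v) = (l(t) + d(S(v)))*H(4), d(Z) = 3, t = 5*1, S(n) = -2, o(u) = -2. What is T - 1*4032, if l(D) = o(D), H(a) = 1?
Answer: -4031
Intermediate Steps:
t = 5
l(D) = -2
q(v) = 1 (q(v) = (-2 + 3)*1 = 1*1 = 1)
T = 1 (T = 1**2 = 1)
T - 1*4032 = 1 - 1*4032 = 1 - 4032 = -4031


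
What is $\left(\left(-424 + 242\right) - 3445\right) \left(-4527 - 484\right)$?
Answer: $18174897$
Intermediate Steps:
$\left(\left(-424 + 242\right) - 3445\right) \left(-4527 - 484\right) = \left(-182 - 3445\right) \left(-5011\right) = \left(-3627\right) \left(-5011\right) = 18174897$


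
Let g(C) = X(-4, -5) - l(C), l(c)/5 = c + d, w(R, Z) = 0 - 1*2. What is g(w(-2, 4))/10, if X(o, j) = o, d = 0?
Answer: 3/5 ≈ 0.60000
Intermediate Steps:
w(R, Z) = -2 (w(R, Z) = 0 - 2 = -2)
l(c) = 5*c (l(c) = 5*(c + 0) = 5*c)
g(C) = -4 - 5*C
g(w(-2, 4))/10 = (-4 - 5*(-2))/10 = (-4 + 10)*(1/10) = 6*(1/10) = 3/5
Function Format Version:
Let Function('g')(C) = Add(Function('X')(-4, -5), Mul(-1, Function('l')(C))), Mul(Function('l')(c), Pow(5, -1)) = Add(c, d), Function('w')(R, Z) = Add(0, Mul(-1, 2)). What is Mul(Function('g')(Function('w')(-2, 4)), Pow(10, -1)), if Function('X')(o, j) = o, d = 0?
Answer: Rational(3, 5) ≈ 0.60000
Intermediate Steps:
Function('w')(R, Z) = -2 (Function('w')(R, Z) = Add(0, -2) = -2)
Function('l')(c) = Mul(5, c) (Function('l')(c) = Mul(5, Add(c, 0)) = Mul(5, c))
Function('g')(C) = Add(-4, Mul(-5, C)) (Function('g')(C) = Add(-4, Mul(-1, Mul(5, C))) = Add(-4, Mul(-5, C)))
Mul(Function('g')(Function('w')(-2, 4)), Pow(10, -1)) = Mul(Add(-4, Mul(-5, -2)), Pow(10, -1)) = Mul(Add(-4, 10), Rational(1, 10)) = Mul(6, Rational(1, 10)) = Rational(3, 5)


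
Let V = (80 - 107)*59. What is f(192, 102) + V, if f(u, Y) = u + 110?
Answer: -1291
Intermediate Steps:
f(u, Y) = 110 + u
V = -1593 (V = -27*59 = -1593)
f(192, 102) + V = (110 + 192) - 1593 = 302 - 1593 = -1291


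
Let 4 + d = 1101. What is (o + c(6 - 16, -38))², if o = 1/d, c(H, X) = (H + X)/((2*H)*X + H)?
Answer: 74839801/18803265625 ≈ 0.0039802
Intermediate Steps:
d = 1097 (d = -4 + 1101 = 1097)
c(H, X) = (H + X)/(H + 2*H*X) (c(H, X) = (H + X)/(2*H*X + H) = (H + X)/(H + 2*H*X))
o = 1/1097 ≈ 0.00091158
(o + c(6 - 16, -38))² = (1/1097 + ((6 - 16) - 38)/((6 - 16)*(1 + 2*(-38))))² = (1/1097 + (-10 - 38)/((-10)*(1 - 76)))² = (1/1097 - ⅒*(-48)/(-75))² = (1/1097 - ⅒*(-1/75)*(-48))² = (1/1097 - 8/125)² = (-8651/137125)² = 74839801/18803265625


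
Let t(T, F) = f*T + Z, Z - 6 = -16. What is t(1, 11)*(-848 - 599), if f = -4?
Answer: 20258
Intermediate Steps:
Z = -10 (Z = 6 - 16 = -10)
t(T, F) = -10 - 4*T (t(T, F) = -4*T - 10 = -10 - 4*T)
t(1, 11)*(-848 - 599) = (-10 - 4*1)*(-848 - 599) = (-10 - 4)*(-1447) = -14*(-1447) = 20258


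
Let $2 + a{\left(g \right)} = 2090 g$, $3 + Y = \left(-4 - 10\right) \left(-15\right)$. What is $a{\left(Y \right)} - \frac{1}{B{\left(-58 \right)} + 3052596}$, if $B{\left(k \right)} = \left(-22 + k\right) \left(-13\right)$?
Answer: $\frac{1321088435407}{3053636} \approx 4.3263 \cdot 10^{5}$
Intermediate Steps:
$Y = 207$ ($Y = -3 + \left(-4 - 10\right) \left(-15\right) = -3 - -210 = -3 + 210 = 207$)
$a{\left(g \right)} = -2 + 2090 g$
$B{\left(k \right)} = 286 - 13 k$
$a{\left(Y \right)} - \frac{1}{B{\left(-58 \right)} + 3052596} = \left(-2 + 2090 \cdot 207\right) - \frac{1}{\left(286 - -754\right) + 3052596} = \left(-2 + 432630\right) - \frac{1}{\left(286 + 754\right) + 3052596} = 432628 - \frac{1}{1040 + 3052596} = 432628 - \frac{1}{3053636} = \frac{1321088435407}{3053636}$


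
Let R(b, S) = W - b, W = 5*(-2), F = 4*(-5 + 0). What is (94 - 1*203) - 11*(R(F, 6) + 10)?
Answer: -329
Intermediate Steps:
F = -20 (F = 4*(-5) = -20)
W = -10
R(b, S) = -10 - b
(94 - 1*203) - 11*(R(F, 6) + 10) = (94 - 1*203) - 11*((-10 - 1*(-20)) + 10) = (94 - 203) - 11*((-10 + 20) + 10) = -109 - 11*(10 + 10) = -109 - 11*20 = -109 - 220 = -329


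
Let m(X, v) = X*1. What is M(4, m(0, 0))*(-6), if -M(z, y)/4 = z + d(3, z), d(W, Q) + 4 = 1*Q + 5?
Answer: 216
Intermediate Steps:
d(W, Q) = 1 + Q (d(W, Q) = -4 + (1*Q + 5) = -4 + (Q + 5) = -4 + (5 + Q) = 1 + Q)
m(X, v) = X
M(z, y) = -4 - 8*z (M(z, y) = -4*(z + (1 + z)) = -4*(1 + 2*z) = -4 - 8*z)
M(4, m(0, 0))*(-6) = (-4 - 8*4)*(-6) = (-4 - 32)*(-6) = -36*(-6) = 216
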